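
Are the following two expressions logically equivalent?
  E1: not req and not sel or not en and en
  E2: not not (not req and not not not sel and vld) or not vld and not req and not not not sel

E1: not req and not sel or not en and en
    = not req and not sel
E2: not not (not req and not not not sel and vld) or not vld and not req and not not not sel
    = not req and not not not sel and vld or not vld and not req and not not not sel
    = not req and not not not sel
    = not req and not sel
Both reduce to not req and not sel, so they are equivalent.

Yes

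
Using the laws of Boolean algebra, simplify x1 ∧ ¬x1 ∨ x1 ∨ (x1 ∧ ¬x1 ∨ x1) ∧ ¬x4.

x1

x1 ∧ ¬x1 ∨ x1 ∨ (x1 ∧ ¬x1 ∨ x1) ∧ ¬x4
= x1 ∧ ¬x1 ∨ x1 ∨ x1 ∧ ¬x4
= x1 ∧ ¬x1 ∨ x1
= x1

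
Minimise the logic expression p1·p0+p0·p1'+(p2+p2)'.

p0+p2'

p1·p0+p0·p1'+(p2+p2)'
= p1·p0+p0·p1'+p2'   [idempotence]
= p0+p2'   [distribution]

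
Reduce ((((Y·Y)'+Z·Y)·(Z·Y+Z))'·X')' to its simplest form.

Z+X

((((Y·Y)'+Z·Y)·(Z·Y+Z))'·X')'
= ((Y·Y)'+Z·Y)·(Z·Y+Z)+X   [De Morgan]
= Z·Y+(Y·Y)'·Z+X   [distribution]
= Z·Y+Y'·Z+X   [idempotence]
= Z+X   [distribution]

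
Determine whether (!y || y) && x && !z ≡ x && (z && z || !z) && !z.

E1: (!y || y) && x && !z
    = x && !z   — complement / identity
E2: x && (z && z || !z) && !z
    = x && (z || !z) && !z   — idempotence
    = x && !z   — complement / identity
Both reduce to x && !z, so they are equivalent.

Yes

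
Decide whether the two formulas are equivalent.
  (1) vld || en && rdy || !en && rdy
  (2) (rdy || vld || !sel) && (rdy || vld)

Yes

E1: vld || en && rdy || !en && rdy
    = vld || rdy && (en || !en)   (distribution)
    = vld || rdy   (complement / identity)
E2: (rdy || vld || !sel) && (rdy || vld)
    = (vld || !sel) && vld || rdy   (distribution)
    = vld || rdy   (absorption)
Both reduce to vld || rdy, so they are equivalent.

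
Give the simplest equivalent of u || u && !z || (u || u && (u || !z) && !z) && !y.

u || u && !z || (u || u && (u || !z) && !z) && !y
= u || u && !z || (u || u && !z) && !y   — absorption
= u || u && !z   — absorption
= u   — absorption

u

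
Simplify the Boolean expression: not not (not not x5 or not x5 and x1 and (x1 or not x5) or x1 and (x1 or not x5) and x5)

not not (not not x5 or not x5 and x1 and (x1 or not x5) or x1 and (x1 or not x5) and x5)
= not not (not not x5 or x1 and (x1 or not x5))   (distribution)
= not not (x5 or x1 and (x1 or not x5))   (double negation)
= not not (x5 or x1)   (absorption)
= x5 or x1   (double negation)

x5 or x1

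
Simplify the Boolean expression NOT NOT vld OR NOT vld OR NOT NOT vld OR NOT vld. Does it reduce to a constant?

NOT NOT vld OR NOT vld OR NOT NOT vld OR NOT vld
= NOT NOT vld OR NOT vld   — idempotence
= vld OR NOT vld   — double negation
= TRUE   — complement

TRUE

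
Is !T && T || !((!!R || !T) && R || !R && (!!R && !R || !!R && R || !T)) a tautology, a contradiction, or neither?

neither

!T && T || !((!!R || !T) && R || !R && (!!R && !R || !!R && R || !T))
= !T && T || !((!!R || !T) && R || !R && (!!R || !T))   — distribution
= !T && T || !(!!R || !T)   — distribution
= !T && T || !R && T   — De Morgan
= !R && T   — complement / identity
This depends on R, T, so it is not a constant.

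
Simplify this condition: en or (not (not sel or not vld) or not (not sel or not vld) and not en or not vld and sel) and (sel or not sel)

en or sel

en or (not (not sel or not vld) or not (not sel or not vld) and not en or not vld and sel) and (sel or not sel)
= en or (not (not sel or not vld) or not vld and sel) and (sel or not sel)   [absorption]
= en or (sel and vld or not vld and sel) and (sel or not sel)   [De Morgan]
= en or sel and (sel or not sel)   [distribution]
= en or sel   [complement / identity]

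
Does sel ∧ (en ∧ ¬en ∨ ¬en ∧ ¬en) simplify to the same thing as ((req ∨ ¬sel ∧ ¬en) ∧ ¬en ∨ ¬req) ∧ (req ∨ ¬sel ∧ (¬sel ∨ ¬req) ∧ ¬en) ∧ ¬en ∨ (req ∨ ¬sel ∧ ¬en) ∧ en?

No

E1: sel ∧ (en ∧ ¬en ∨ ¬en ∧ ¬en)
    = sel ∧ ¬en   [distribution]
E2: ((req ∨ ¬sel ∧ ¬en) ∧ ¬en ∨ ¬req) ∧ (req ∨ ¬sel ∧ (¬sel ∨ ¬req) ∧ ¬en) ∧ ¬en ∨ (req ∨ ¬sel ∧ ¬en) ∧ en
    = ((req ∨ ¬sel ∧ ¬en) ∧ ¬en ∨ ¬req) ∧ (req ∨ ¬sel ∧ ¬en) ∧ ¬en ∨ (req ∨ ¬sel ∧ ¬en) ∧ en   [absorption]
    = (req ∨ ¬sel ∧ ¬en) ∧ ¬en ∨ (req ∨ ¬sel ∧ ¬en) ∧ en   [absorption]
    = req ∨ ¬sel ∧ ¬en   [distribution]
These differ: at en=0, req=1, sel=0, E1 = 0 but E2 = 1.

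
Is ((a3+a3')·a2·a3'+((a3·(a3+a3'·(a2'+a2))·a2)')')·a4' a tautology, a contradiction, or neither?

((a3+a3')·a2·a3'+((a3·(a3+a3'·(a2'+a2))·a2)')')·a4'
= ((a3+a3')·a2·a3'+a3·(a3+a3'·(a2'+a2))·a2)·a4'   — double negation
= ((a3+a3')·a2·a3'+a3·(a3+a3')·a2)·a4'   — complement / identity
= (a3+a3')·a2·a4'   — distribution
= a2·a4'   — complement / identity
This depends on a2, a4, so it is not a constant.

neither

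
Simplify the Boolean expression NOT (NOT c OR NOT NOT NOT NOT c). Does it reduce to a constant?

FALSE

NOT (NOT c OR NOT NOT NOT NOT c)
= NOT (NOT c OR NOT NOT c)   (double negation)
= c AND NOT c   (De Morgan)
= FALSE   (complement)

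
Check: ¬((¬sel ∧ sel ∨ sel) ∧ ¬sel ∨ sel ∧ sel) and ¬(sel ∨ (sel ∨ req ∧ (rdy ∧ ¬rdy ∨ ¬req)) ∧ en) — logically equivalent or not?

E1: ¬((¬sel ∧ sel ∨ sel) ∧ ¬sel ∨ sel ∧ sel)
    = ¬(sel ∧ ¬sel ∨ sel ∧ sel)   — complement / identity
    = ¬sel   — distribution
E2: ¬(sel ∨ (sel ∨ req ∧ (rdy ∧ ¬rdy ∨ ¬req)) ∧ en)
    = ¬(sel ∨ (sel ∨ req ∧ ¬req) ∧ en)   — complement / identity
    = ¬(sel ∨ sel ∧ en)   — complement / identity
    = ¬sel   — absorption
Both reduce to ¬sel, so they are equivalent.

Yes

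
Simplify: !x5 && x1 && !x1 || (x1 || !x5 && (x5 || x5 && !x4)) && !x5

x1 && !x5

!x5 && x1 && !x1 || (x1 || !x5 && (x5 || x5 && !x4)) && !x5
= (x1 && !x1 || x1 || !x5 && (x5 || x5 && !x4)) && !x5   — distribution
= (x1 && !x1 || x1 || !x5 && x5) && !x5   — absorption
= (x1 || !x5 && x5) && !x5   — complement / identity
= x1 && !x5   — complement / identity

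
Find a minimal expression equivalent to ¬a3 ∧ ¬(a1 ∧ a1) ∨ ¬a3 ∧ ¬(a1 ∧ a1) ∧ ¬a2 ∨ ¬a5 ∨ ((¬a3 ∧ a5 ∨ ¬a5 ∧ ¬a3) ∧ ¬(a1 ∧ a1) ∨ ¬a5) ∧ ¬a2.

¬a3 ∧ ¬a1 ∨ ¬a5

¬a3 ∧ ¬(a1 ∧ a1) ∨ ¬a3 ∧ ¬(a1 ∧ a1) ∧ ¬a2 ∨ ¬a5 ∨ ((¬a3 ∧ a5 ∨ ¬a5 ∧ ¬a3) ∧ ¬(a1 ∧ a1) ∨ ¬a5) ∧ ¬a2
= ¬a3 ∧ ¬(a1 ∧ a1) ∨ ¬a5 ∨ ((¬a3 ∧ a5 ∨ ¬a5 ∧ ¬a3) ∧ ¬(a1 ∧ a1) ∨ ¬a5) ∧ ¬a2   [absorption]
= ¬a3 ∧ ¬(a1 ∧ a1) ∨ ¬a5 ∨ (¬a3 ∧ ¬(a1 ∧ a1) ∨ ¬a5) ∧ ¬a2   [distribution]
= ¬a3 ∧ ¬(a1 ∧ a1) ∨ ¬a5   [absorption]
= ¬a3 ∧ ¬a1 ∨ ¬a5   [idempotence]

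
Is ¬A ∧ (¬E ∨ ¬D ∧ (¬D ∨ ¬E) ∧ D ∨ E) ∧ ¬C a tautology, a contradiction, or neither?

neither

¬A ∧ (¬E ∨ ¬D ∧ (¬D ∨ ¬E) ∧ D ∨ E) ∧ ¬C
= ¬A ∧ (¬E ∨ ¬D ∧ D ∨ E) ∧ ¬C   [absorption]
= ¬A ∧ (¬E ∨ E) ∧ ¬C   [complement / identity]
= ¬A ∧ ¬C   [complement / identity]
This depends on A, C, so it is not a constant.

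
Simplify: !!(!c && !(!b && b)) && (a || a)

!!(!c && !(!b && b)) && (a || a)
= !(c || !b && b) && (a || a)   — De Morgan
= !(c || !b && b) && a   — idempotence
= !c && a   — complement / identity

!c && a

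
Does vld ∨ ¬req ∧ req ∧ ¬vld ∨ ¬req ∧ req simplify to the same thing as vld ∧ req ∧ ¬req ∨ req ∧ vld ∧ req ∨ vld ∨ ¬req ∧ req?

Yes

E1: vld ∨ ¬req ∧ req ∧ ¬vld ∨ ¬req ∧ req
    = vld ∨ ¬req ∧ req   — absorption
    = vld   — complement / identity
E2: vld ∧ req ∧ ¬req ∨ req ∧ vld ∧ req ∨ vld ∨ ¬req ∧ req
    = vld ∧ req ∨ vld ∨ ¬req ∧ req   — distribution
    = vld ∨ ¬req ∧ req   — absorption
    = vld   — complement / identity
Both reduce to vld, so they are equivalent.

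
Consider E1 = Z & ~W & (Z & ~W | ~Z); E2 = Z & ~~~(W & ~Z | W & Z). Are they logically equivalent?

Yes

E1: Z & ~W & (Z & ~W | ~Z)
    = Z & ~W   [absorption]
E2: Z & ~~~(W & ~Z | W & Z)
    = Z & ~~~W   [distribution]
    = Z & ~W   [double negation]
Both reduce to Z & ~W, so they are equivalent.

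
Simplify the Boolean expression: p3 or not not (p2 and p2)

p3 or p2

p3 or not not (p2 and p2)
= p3 or p2 and p2   [double negation]
= p3 or p2   [idempotence]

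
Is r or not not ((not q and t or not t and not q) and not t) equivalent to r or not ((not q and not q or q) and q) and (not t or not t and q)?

E1: r or not not ((not q and t or not t and not q) and not t)
    = r or not not (not q and not t)   — distribution
    = r or not q and not t   — double negation
E2: r or not ((not q and not q or q) and q) and (not t or not t and q)
    = r or not ((not q and not q or q) and q) and not t   — absorption
    = r or not ((not q or q) and q) and not t   — idempotence
    = r or not q and not t   — complement / identity
Both reduce to r or not q and not t, so they are equivalent.

Yes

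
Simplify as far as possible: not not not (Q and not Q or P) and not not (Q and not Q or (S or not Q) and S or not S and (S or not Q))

not not not (Q and not Q or P) and not not (Q and not Q or (S or not Q) and S or not S and (S or not Q))
= not not not (Q and not Q or P) and not not ((S or not Q) and S or not S and (S or not Q))   [complement / identity]
= not not not (Q and not Q or P) and not not (S or not Q)   [distribution]
= not (Q and not Q or P) and not not (S or not Q)   [double negation]
= not (Q and not Q or P) and (S or not Q)   [double negation]
= not P and (S or not Q)   [complement / identity]

not P and (S or not Q)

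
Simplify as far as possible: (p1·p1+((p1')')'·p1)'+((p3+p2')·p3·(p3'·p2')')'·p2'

p1'+p3'·p2'

(p1·p1+((p1')')'·p1)'+((p3+p2')·p3·(p3'·p2')')'·p2'
= (p1·p1+p1'·p1)'+((p3+p2')·p3·(p3'·p2')')'·p2'   [double negation]
= p1'+((p3+p2')·p3·(p3'·p2')')'·p2'   [distribution]
= p1'+(p3·(p3'·p2')')'·p2'   [absorption]
= p1'+(p3·(p3+p2))'·p2'   [De Morgan]
= p1'+p3'·p2'   [absorption]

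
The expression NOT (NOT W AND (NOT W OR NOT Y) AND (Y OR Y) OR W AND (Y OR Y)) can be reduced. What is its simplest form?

NOT (NOT W AND (NOT W OR NOT Y) AND (Y OR Y) OR W AND (Y OR Y))
= NOT (NOT W AND (Y OR Y) OR W AND (Y OR Y))   — absorption
= NOT (Y OR Y)   — distribution
= NOT Y   — idempotence

NOT Y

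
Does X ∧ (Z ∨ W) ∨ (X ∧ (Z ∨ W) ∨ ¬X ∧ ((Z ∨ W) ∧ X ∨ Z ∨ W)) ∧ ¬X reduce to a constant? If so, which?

no

X ∧ (Z ∨ W) ∨ (X ∧ (Z ∨ W) ∨ ¬X ∧ ((Z ∨ W) ∧ X ∨ Z ∨ W)) ∧ ¬X
= X ∧ (Z ∨ W) ∨ (X ∧ (Z ∨ W) ∨ ¬X ∧ (Z ∨ W)) ∧ ¬X   — absorption
= X ∧ (Z ∨ W) ∨ (Z ∨ W) ∧ ¬X   — distribution
= Z ∨ W   — distribution
This depends on W, Z, so it is not a constant.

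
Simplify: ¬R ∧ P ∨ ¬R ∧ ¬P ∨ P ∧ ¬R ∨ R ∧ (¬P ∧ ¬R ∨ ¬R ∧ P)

¬R

¬R ∧ P ∨ ¬R ∧ ¬P ∨ P ∧ ¬R ∨ R ∧ (¬P ∧ ¬R ∨ ¬R ∧ P)
= ¬R ∧ P ∨ ¬R ∧ ¬P ∨ P ∧ ¬R ∨ R ∧ ¬R
= ¬R ∧ P ∨ ¬R ∧ ¬P ∨ P ∧ ¬R
= ¬R ∧ P ∨ ¬R
= ¬R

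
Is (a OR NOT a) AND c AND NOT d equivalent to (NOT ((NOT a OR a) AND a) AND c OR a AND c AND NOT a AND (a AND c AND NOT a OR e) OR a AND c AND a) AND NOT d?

E1: (a OR NOT a) AND c AND NOT d
    = c AND NOT d   — complement / identity
E2: (NOT ((NOT a OR a) AND a) AND c OR a AND c AND NOT a AND (a AND c AND NOT a OR e) OR a AND c AND a) AND NOT d
    = (NOT ((NOT a OR a) AND a) AND c OR a AND c AND NOT a OR a AND c AND a) AND NOT d   — absorption
    = (NOT ((NOT a OR a) AND a) AND c OR a AND c) AND NOT d   — distribution
    = (NOT a AND c OR a AND c) AND NOT d   — complement / identity
    = c AND NOT d   — distribution
Both reduce to c AND NOT d, so they are equivalent.

Yes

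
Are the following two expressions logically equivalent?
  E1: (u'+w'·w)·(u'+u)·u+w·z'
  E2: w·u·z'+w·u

No

E1: (u'+w'·w)·(u'+u)·u+w·z'
    = u'·(u'+u)·u+w·z'
    = u'·u+w·z'
    = w·z'
E2: w·u·z'+w·u
    = w·u
These differ: at u=0, w=1, z=0, E1 = 1 but E2 = 0.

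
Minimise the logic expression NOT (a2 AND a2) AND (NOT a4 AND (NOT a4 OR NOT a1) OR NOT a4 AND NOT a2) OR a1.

NOT a2 AND NOT a4 OR a1

NOT (a2 AND a2) AND (NOT a4 AND (NOT a4 OR NOT a1) OR NOT a4 AND NOT a2) OR a1
= NOT (a2 AND a2) AND (NOT a4 OR NOT a4 AND NOT a2) OR a1
= NOT (a2 AND a2) AND NOT a4 OR a1
= NOT a2 AND NOT a4 OR a1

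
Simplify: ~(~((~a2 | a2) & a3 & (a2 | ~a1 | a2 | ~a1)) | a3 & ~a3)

a3 & (a2 | ~a1)

~(~((~a2 | a2) & a3 & (a2 | ~a1 | a2 | ~a1)) | a3 & ~a3)
= ~(~(a3 & (a2 | ~a1 | a2 | ~a1)) | a3 & ~a3)
= ~~(a3 & (a2 | ~a1 | a2 | ~a1))
= ~~(a3 & (a2 | ~a1))
= a3 & (a2 | ~a1)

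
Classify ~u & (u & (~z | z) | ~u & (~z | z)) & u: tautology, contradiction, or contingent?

~u & (u & (~z | z) | ~u & (~z | z)) & u
= ~u & (~z | z) & u   [distribution]
= ~u & u   [complement / identity]
= 0   [complement]

contradiction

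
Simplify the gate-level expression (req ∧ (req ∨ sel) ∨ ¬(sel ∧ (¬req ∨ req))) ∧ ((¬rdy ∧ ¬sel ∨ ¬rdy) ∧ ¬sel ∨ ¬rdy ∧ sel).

(req ∨ ¬sel) ∧ ¬rdy

(req ∧ (req ∨ sel) ∨ ¬(sel ∧ (¬req ∨ req))) ∧ ((¬rdy ∧ ¬sel ∨ ¬rdy) ∧ ¬sel ∨ ¬rdy ∧ sel)
= (req ∧ (req ∨ sel) ∨ ¬(sel ∧ (¬req ∨ req))) ∧ (¬rdy ∧ ¬sel ∨ ¬rdy ∧ sel)   (absorption)
= (req ∨ ¬(sel ∧ (¬req ∨ req))) ∧ (¬rdy ∧ ¬sel ∨ ¬rdy ∧ sel)   (absorption)
= (req ∨ ¬sel) ∧ (¬rdy ∧ ¬sel ∨ ¬rdy ∧ sel)   (complement / identity)
= (req ∨ ¬sel) ∧ ¬rdy   (distribution)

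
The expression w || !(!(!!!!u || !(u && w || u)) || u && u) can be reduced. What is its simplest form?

w || !(!(!!!!u || !(u && w || u)) || u && u)
= w || !(!(!!u || !(u && w || u)) || u && u)
= w || !(!(!!u || !u) || u && u)
= w || !(!u && u || u && u)
= w || !u

w || !u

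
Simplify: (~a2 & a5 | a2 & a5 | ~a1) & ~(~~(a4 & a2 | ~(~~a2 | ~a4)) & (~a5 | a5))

(~a2 & a5 | a2 & a5 | ~a1) & ~(~~(a4 & a2 | ~(~~a2 | ~a4)) & (~a5 | a5))
= (~a2 & a5 | a2 & a5 | ~a1) & ~(~~(a4 & a2 | ~a2 & a4) & (~a5 | a5))   — De Morgan
= (~a2 & a5 | a2 & a5 | ~a1) & ~~~(a4 & a2 | ~a2 & a4)   — complement / identity
= (a5 & (~a2 | a2) | ~a1) & ~~~(a4 & a2 | ~a2 & a4)   — distribution
= (a5 & (~a2 | a2) | ~a1) & ~~~a4   — distribution
= (a5 & (~a2 | a2) | ~a1) & ~a4   — double negation
= (a5 | ~a1) & ~a4   — complement / identity

(a5 | ~a1) & ~a4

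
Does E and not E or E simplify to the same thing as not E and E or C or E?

No

E1: E and not E or E
    = E   — complement / identity
E2: not E and E or C or E
    = C or E   — complement / identity
These differ: at C=1, E=0, E1 = 0 but E2 = 1.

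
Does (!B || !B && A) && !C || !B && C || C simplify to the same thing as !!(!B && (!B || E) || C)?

E1: (!B || !B && A) && !C || !B && C || C
    = !B && !C || !B && C || C   — absorption
    = !B || C   — distribution
E2: !!(!B && (!B || E) || C)
    = !B && (!B || E) || C   — double negation
    = !B || C   — absorption
Both reduce to !B || C, so they are equivalent.

Yes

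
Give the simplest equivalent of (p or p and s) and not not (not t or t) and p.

(p or p and s) and not not (not t or t) and p
= (p or p and s) and (not t or t) and p   [double negation]
= (p or p and s) and p   [complement / identity]
= p and p   [absorption]
= p   [idempotence]

p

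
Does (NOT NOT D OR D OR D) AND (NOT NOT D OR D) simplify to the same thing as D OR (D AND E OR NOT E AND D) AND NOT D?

E1: (NOT NOT D OR D OR D) AND (NOT NOT D OR D)
    = (NOT NOT D OR D) AND (NOT NOT D OR D)
    = NOT NOT D OR D
    = D OR D
    = D
E2: D OR (D AND E OR NOT E AND D) AND NOT D
    = D OR D AND NOT D
    = D
Both reduce to D, so they are equivalent.

Yes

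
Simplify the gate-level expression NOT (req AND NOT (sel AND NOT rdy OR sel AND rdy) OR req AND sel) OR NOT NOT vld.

NOT (req AND NOT (sel AND NOT rdy OR sel AND rdy) OR req AND sel) OR NOT NOT vld
= NOT (req AND NOT sel OR req AND sel) OR NOT NOT vld   — distribution
= NOT req OR NOT NOT vld   — distribution
= NOT req OR vld   — double negation

NOT req OR vld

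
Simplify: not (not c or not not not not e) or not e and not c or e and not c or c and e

True

not (not c or not not not not e) or not e and not c or e and not c or c and e
= c and not not not e or not e and not c or e and not c or c and e   (De Morgan)
= c and not not not e or not e and not c or e   (distribution)
= c and not e or not e and not c or e   (double negation)
= not e or e   (distribution)
= True   (complement)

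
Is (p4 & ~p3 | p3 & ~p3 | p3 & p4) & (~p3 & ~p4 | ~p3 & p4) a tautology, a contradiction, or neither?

(p4 & ~p3 | p3 & ~p3 | p3 & p4) & (~p3 & ~p4 | ~p3 & p4)
= (p4 & ~p3 | p3 & p4) & (~p3 & ~p4 | ~p3 & p4)
= (p4 & ~p3 | p3 & p4) & ~p3
= p4 & ~p3
This depends on p3, p4, so it is not a constant.

neither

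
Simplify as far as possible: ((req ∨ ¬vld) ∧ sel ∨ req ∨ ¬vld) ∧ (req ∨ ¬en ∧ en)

((req ∨ ¬vld) ∧ sel ∨ req ∨ ¬vld) ∧ (req ∨ ¬en ∧ en)
= ((req ∨ ¬vld) ∧ sel ∨ req ∨ ¬vld) ∧ req
= (req ∨ ¬vld) ∧ req
= req

req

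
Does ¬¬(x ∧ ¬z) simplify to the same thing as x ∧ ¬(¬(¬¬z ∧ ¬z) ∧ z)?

E1: ¬¬(x ∧ ¬z)
    = x ∧ ¬z   — double negation
E2: x ∧ ¬(¬(¬¬z ∧ ¬z) ∧ z)
    = x ∧ ¬((¬z ∨ z) ∧ z)   — De Morgan
    = x ∧ ¬z   — complement / identity
Both reduce to x ∧ ¬z, so they are equivalent.

Yes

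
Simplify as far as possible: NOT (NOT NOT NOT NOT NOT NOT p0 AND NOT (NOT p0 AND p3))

NOT p0

NOT (NOT NOT NOT NOT NOT NOT p0 AND NOT (NOT p0 AND p3))
= NOT (NOT NOT NOT NOT p0 AND NOT (NOT p0 AND p3))   [double negation]
= NOT NOT NOT p0 OR NOT p0 AND p3   [De Morgan]
= NOT p0 OR NOT p0 AND p3   [double negation]
= NOT p0   [absorption]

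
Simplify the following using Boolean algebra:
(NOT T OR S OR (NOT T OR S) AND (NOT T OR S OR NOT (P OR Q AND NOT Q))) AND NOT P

(NOT T OR S OR (NOT T OR S) AND (NOT T OR S OR NOT (P OR Q AND NOT Q))) AND NOT P
= (NOT T OR S OR (NOT T OR S) AND (NOT T OR S OR NOT P)) AND NOT P   (complement / identity)
= (NOT T OR S OR NOT T OR S) AND NOT P   (absorption)
= (NOT T OR S) AND NOT P   (idempotence)

(NOT T OR S) AND NOT P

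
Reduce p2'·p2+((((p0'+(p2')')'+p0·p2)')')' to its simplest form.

p0'

p2'·p2+((((p0'+(p2')')'+p0·p2)')')'
= p2'·p2+(((p0·p2'+p0·p2)')')'
= (((p0·p2'+p0·p2)')')'
= ((p0')')'
= p0'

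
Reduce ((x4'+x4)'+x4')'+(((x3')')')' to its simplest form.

((x4'+x4)'+x4')'+(((x3')')')'
= (x4'+x4)·x4+(((x3')')')'   (De Morgan)
= (x4'+x4)·x4+(x3')'   (double negation)
= (x4'+x4)·x4+x3   (double negation)
= x4+x3   (complement / identity)

x4+x3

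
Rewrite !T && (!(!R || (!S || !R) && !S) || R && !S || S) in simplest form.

!T && (!(!R || (!S || !R) && !S) || R && !S || S)
= !T && (!(!R || !S) || R && !S || S)   — absorption
= !T && (R && S || R && !S || S)   — De Morgan
= !T && (R || S)   — distribution

!T && (R || S)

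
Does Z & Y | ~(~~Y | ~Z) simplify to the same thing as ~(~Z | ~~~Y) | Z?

Yes

E1: Z & Y | ~(~~Y | ~Z)
    = Z & Y | ~Y & Z
    = Z
E2: ~(~Z | ~~~Y) | Z
    = ~(~Z | ~Y) | Z
    = Z & Y | Z
    = Z
Both reduce to Z, so they are equivalent.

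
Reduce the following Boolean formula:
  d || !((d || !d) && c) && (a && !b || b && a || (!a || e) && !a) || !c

d || !((d || !d) && c) && (a && !b || b && a || (!a || e) && !a) || !c
= d || !c && (a && !b || b && a || (!a || e) && !a) || !c   (complement / identity)
= d || !c && (a || (!a || e) && !a) || !c   (distribution)
= d || !c && (a || !a) || !c   (absorption)
= d || !c || !c   (complement / identity)
= d || !c   (idempotence)

d || !c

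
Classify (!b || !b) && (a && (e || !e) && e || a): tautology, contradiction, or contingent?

contingent

(!b || !b) && (a && (e || !e) && e || a)
= (!b || !b) && (a && e || a)   [complement / identity]
= (!b || !b) && a   [absorption]
= !b && a   [idempotence]
This depends on a, b, so it is not a constant.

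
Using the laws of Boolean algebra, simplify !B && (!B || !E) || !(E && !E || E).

!B && (!B || !E) || !(E && !E || E)
= !B && (!B || !E) || !E
= !B || !E

!B || !E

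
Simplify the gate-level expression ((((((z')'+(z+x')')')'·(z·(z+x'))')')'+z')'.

((((((z')'+(z+x')')')'·(z·(z+x'))')')'+z')'
= ((((z'·(z+x'))'·(z·(z+x'))')')'+z')'
= ((z'·(z+x')+z·(z+x'))'+z')'
= (z'·(z+x')+z·(z+x'))·z
= (z+x')·z
= z

z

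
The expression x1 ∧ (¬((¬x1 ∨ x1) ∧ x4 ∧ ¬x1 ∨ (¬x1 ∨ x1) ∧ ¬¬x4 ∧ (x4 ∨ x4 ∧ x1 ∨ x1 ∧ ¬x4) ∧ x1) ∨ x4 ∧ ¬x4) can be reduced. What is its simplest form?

x1 ∧ (¬((¬x1 ∨ x1) ∧ x4 ∧ ¬x1 ∨ (¬x1 ∨ x1) ∧ ¬¬x4 ∧ (x4 ∨ x4 ∧ x1 ∨ x1 ∧ ¬x4) ∧ x1) ∨ x4 ∧ ¬x4)
= x1 ∧ (¬((¬x1 ∨ x1) ∧ x4 ∧ ¬x1 ∨ (¬x1 ∨ x1) ∧ x4 ∧ (x4 ∨ x4 ∧ x1 ∨ x1 ∧ ¬x4) ∧ x1) ∨ x4 ∧ ¬x4)   (double negation)
= x1 ∧ (¬((¬x1 ∨ x1) ∧ x4 ∧ ¬x1 ∨ (¬x1 ∨ x1) ∧ x4 ∧ (x4 ∨ x1) ∧ x1) ∨ x4 ∧ ¬x4)   (distribution)
= x1 ∧ (¬((¬x1 ∨ x1) ∧ x4 ∧ ¬x1 ∨ (¬x1 ∨ x1) ∧ x4 ∧ x1) ∨ x4 ∧ ¬x4)   (absorption)
= x1 ∧ ¬((¬x1 ∨ x1) ∧ x4 ∧ ¬x1 ∨ (¬x1 ∨ x1) ∧ x4 ∧ x1)   (complement / identity)
= x1 ∧ ¬((¬x1 ∨ x1) ∧ x4)   (distribution)
= x1 ∧ ¬x4   (complement / identity)

x1 ∧ ¬x4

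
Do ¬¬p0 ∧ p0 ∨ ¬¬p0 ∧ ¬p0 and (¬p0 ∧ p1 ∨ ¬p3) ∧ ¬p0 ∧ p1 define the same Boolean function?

No

E1: ¬¬p0 ∧ p0 ∨ ¬¬p0 ∧ ¬p0
    = ¬¬p0   — distribution
    = p0   — double negation
E2: (¬p0 ∧ p1 ∨ ¬p3) ∧ ¬p0 ∧ p1
    = ¬p0 ∧ p1   — absorption
These differ: at p0=1, p1=1, p3=0, E1 = 1 but E2 = 0.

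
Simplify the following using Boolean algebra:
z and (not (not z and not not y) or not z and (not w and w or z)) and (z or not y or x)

z and (not (not z and not not y) or not z and (not w and w or z)) and (z or not y or x)
= z and (not (not z and not not y) or not z and z) and (z or not y or x)   (complement / identity)
= z and not (not z and not not y) and (z or not y or x)   (complement / identity)
= z and (z or not y) and (z or not y or x)   (De Morgan)
= z and (z or not y)   (absorption)
= z   (absorption)

z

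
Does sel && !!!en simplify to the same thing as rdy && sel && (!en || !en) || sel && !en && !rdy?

E1: sel && !!!en
    = sel && !en
E2: rdy && sel && (!en || !en) || sel && !en && !rdy
    = rdy && sel && !en || sel && !en && !rdy
    = sel && !en
Both reduce to sel && !en, so they are equivalent.

Yes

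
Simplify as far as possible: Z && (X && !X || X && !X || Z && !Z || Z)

Z

Z && (X && !X || X && !X || Z && !Z || Z)
= Z && (X && !X || Z && !Z || Z)   (complement / identity)
= Z && (X && !X || Z)   (complement / identity)
= Z && Z   (complement / identity)
= Z   (idempotence)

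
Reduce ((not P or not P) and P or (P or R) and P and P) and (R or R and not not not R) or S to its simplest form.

((not P or not P) and P or (P or R) and P and P) and (R or R and not not not R) or S
= ((not P or not P) and P or P and P) and (R or R and not not not R) or S   [absorption]
= ((not P or not P) and P or P and P) and (R or R and not R) or S   [double negation]
= (not P and P or P and P) and (R or R and not R) or S   [idempotence]
= (not P and P or P and P) and R or S   [complement / identity]
= P and R or S   [distribution]

P and R or S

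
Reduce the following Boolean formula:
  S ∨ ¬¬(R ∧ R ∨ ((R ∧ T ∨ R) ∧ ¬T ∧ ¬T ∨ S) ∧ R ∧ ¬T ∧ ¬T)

S ∨ ¬¬(R ∧ R ∨ ((R ∧ T ∨ R) ∧ ¬T ∧ ¬T ∨ S) ∧ R ∧ ¬T ∧ ¬T)
= S ∨ ¬¬(R ∧ R ∨ (R ∧ ¬T ∧ ¬T ∨ S) ∧ R ∧ ¬T ∧ ¬T)
= S ∨ ¬¬(R ∧ R ∨ R ∧ ¬T ∧ ¬T)
= S ∨ ¬¬(R ∧ (R ∨ ¬T ∧ ¬T))
= S ∨ R ∧ (R ∨ ¬T ∧ ¬T)
= S ∨ R ∧ (R ∨ ¬T)
= S ∨ R

S ∨ R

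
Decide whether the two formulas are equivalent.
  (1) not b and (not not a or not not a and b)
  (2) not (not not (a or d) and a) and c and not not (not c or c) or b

No

E1: not b and (not not a or not not a and b)
    = not b and not not a   [absorption]
    = not b and a   [double negation]
E2: not (not not (a or d) and a) and c and not not (not c or c) or b
    = not (not not (a or d) and a) and c and (not c or c) or b   [double negation]
    = not (not not (a or d) and a) and c or b   [complement / identity]
    = not ((a or d) and a) and c or b   [double negation]
    = not a and c or b   [absorption]
These differ: at a=0, b=1, c=0, d=1, E1 = 0 but E2 = 1.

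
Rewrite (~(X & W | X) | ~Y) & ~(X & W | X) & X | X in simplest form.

(~(X & W | X) | ~Y) & ~(X & W | X) & X | X
= ~(X & W | X) & X | X   (absorption)
= ~X & X | X   (absorption)
= X   (complement / identity)

X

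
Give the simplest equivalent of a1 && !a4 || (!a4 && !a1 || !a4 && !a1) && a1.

a1 && !a4 || (!a4 && !a1 || !a4 && !a1) && a1
= a1 && !a4 || !a4 && !a1 && a1
= a1 && (!a4 || !a4 && !a1)
= a1 && !a4

a1 && !a4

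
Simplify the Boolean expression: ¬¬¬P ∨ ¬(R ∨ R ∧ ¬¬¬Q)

¬P ∨ ¬R

¬¬¬P ∨ ¬(R ∨ R ∧ ¬¬¬Q)
= ¬P ∨ ¬(R ∨ R ∧ ¬¬¬Q)   [double negation]
= ¬P ∨ ¬(R ∨ R ∧ ¬Q)   [double negation]
= ¬P ∨ ¬R   [absorption]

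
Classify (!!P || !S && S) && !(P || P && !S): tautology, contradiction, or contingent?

contradiction

(!!P || !S && S) && !(P || P && !S)
= !!P && !(P || P && !S)   (complement / identity)
= P && !(P || P && !S)   (double negation)
= P && !P   (absorption)
= false   (complement)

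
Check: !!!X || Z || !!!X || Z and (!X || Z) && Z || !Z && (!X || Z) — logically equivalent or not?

Yes

E1: !!!X || Z || !!!X || Z
    = !!!X || Z
    = !X || Z
E2: (!X || Z) && Z || !Z && (!X || Z)
    = !X || Z
Both reduce to !X || Z, so they are equivalent.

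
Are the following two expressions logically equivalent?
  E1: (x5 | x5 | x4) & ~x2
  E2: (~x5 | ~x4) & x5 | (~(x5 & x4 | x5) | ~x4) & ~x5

E1: (x5 | x5 | x4) & ~x2
    = (x5 | x4) & ~x2
E2: (~x5 | ~x4) & x5 | (~(x5 & x4 | x5) | ~x4) & ~x5
    = (~x5 | ~x4) & x5 | (~x5 | ~x4) & ~x5
    = ~x5 | ~x4
These differ: at x2=1, x4=0, x5=0, E1 = 0 but E2 = 1.

No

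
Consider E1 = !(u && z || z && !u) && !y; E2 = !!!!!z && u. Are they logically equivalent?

No

E1: !(u && z || z && !u) && !y
    = !z && !y   — distribution
E2: !!!!!z && u
    = !!!z && u   — double negation
    = !z && u   — double negation
These differ: at u=0, y=0, z=0, E1 = 1 but E2 = 0.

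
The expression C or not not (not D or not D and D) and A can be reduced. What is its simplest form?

C or not D and A

C or not not (not D or not D and D) and A
= C or (not D or not D and D) and A   [double negation]
= C or not D and A   [complement / identity]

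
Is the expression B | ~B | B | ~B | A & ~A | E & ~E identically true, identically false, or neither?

identically true

B | ~B | B | ~B | A & ~A | E & ~E
= B | ~B | B | ~B | E & ~E   — complement / identity
= B | ~B | B | ~B   — complement / identity
= B | ~B   — idempotence
= 1   — complement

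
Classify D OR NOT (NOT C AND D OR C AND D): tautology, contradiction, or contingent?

tautology

D OR NOT (NOT C AND D OR C AND D)
= D OR NOT D   (distribution)
= TRUE   (complement)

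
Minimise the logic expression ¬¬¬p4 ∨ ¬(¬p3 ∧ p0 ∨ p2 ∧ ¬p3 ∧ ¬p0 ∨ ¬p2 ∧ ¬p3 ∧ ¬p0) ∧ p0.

¬¬¬p4 ∨ ¬(¬p3 ∧ p0 ∨ p2 ∧ ¬p3 ∧ ¬p0 ∨ ¬p2 ∧ ¬p3 ∧ ¬p0) ∧ p0
= ¬¬¬p4 ∨ ¬(¬p3 ∧ p0 ∨ ¬p3 ∧ ¬p0) ∧ p0   [distribution]
= ¬¬¬p4 ∨ ¬¬p3 ∧ p0   [distribution]
= ¬¬¬p4 ∨ p3 ∧ p0   [double negation]
= ¬p4 ∨ p3 ∧ p0   [double negation]

¬p4 ∨ p3 ∧ p0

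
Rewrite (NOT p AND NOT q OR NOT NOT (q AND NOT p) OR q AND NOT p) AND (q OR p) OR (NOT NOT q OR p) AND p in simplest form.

(NOT p AND NOT q OR NOT NOT (q AND NOT p) OR q AND NOT p) AND (q OR p) OR (NOT NOT q OR p) AND p
= (NOT p AND NOT q OR q AND NOT p OR q AND NOT p) AND (q OR p) OR (NOT NOT q OR p) AND p   [double negation]
= (NOT p AND NOT q OR q AND NOT p OR q AND NOT p) AND (q OR p) OR (q OR p) AND p   [double negation]
= (NOT p AND NOT q OR q AND NOT p) AND (q OR p) OR (q OR p) AND p   [idempotence]
= NOT p AND (q OR p) OR (q OR p) AND p   [distribution]
= q OR p   [distribution]

q OR p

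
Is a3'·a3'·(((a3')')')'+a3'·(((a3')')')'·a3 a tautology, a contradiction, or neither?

a3'·a3'·(((a3')')')'+a3'·(((a3')')')'·a3
= a3'·(((a3')')')'
= a3'·(a3')'
= a3'·a3
= 0

contradiction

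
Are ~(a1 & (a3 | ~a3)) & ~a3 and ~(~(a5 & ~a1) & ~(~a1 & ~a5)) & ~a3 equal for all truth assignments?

Yes

E1: ~(a1 & (a3 | ~a3)) & ~a3
    = ~a1 & ~a3   (complement / identity)
E2: ~(~(a5 & ~a1) & ~(~a1 & ~a5)) & ~a3
    = (a5 & ~a1 | ~a1 & ~a5) & ~a3   (De Morgan)
    = ~a1 & ~a3   (distribution)
Both reduce to ~a1 & ~a3, so they are equivalent.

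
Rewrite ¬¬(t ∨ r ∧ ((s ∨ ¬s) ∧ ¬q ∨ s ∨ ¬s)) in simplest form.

¬¬(t ∨ r ∧ ((s ∨ ¬s) ∧ ¬q ∨ s ∨ ¬s))
= t ∨ r ∧ ((s ∨ ¬s) ∧ ¬q ∨ s ∨ ¬s)   (double negation)
= t ∨ r ∧ (s ∨ ¬s)   (absorption)
= t ∨ r   (complement / identity)

t ∨ r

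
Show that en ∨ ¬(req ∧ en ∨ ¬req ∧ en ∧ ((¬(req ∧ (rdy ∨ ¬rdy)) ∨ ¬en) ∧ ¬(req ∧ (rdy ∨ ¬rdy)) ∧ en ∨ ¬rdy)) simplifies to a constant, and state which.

en ∨ ¬(req ∧ en ∨ ¬req ∧ en ∧ ((¬(req ∧ (rdy ∨ ¬rdy)) ∨ ¬en) ∧ ¬(req ∧ (rdy ∨ ¬rdy)) ∧ en ∨ ¬rdy))
= en ∨ ¬(req ∧ en ∨ ¬req ∧ en ∧ (¬(req ∧ (rdy ∨ ¬rdy)) ∧ en ∨ ¬rdy))   [absorption]
= en ∨ ¬(req ∧ en ∨ ¬req ∧ en ∧ (¬req ∧ en ∨ ¬rdy))   [complement / identity]
= en ∨ ¬(req ∧ en ∨ ¬req ∧ en)   [absorption]
= en ∨ ¬en   [distribution]
= True   [complement]

True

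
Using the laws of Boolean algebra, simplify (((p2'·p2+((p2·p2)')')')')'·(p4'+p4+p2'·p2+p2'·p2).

p2'

(((p2'·p2+((p2·p2)')')')')'·(p4'+p4+p2'·p2+p2'·p2)
= (((p2'·p2+((p2·p2)')')')')'·(p4'+p4+p2'·p2)
= (((p2'·p2+p2·p2)')')'·(p4'+p4+p2'·p2)
= ((p2')')'·(p4'+p4+p2'·p2)
= ((p2')')'·(p4'+p4)
= ((p2')')'
= p2'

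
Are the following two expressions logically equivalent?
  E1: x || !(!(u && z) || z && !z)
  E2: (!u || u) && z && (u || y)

E1: x || !(!(u && z) || z && !z)
    = x || !!(u && z)   — complement / identity
    = x || u && z   — double negation
E2: (!u || u) && z && (u || y)
    = z && (u || y)   — complement / identity
These differ: at u=0, x=1, y=0, z=0, E1 = 1 but E2 = 0.

No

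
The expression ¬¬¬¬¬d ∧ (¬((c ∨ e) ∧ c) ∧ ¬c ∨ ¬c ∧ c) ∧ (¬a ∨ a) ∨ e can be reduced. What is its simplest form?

¬¬¬¬¬d ∧ (¬((c ∨ e) ∧ c) ∧ ¬c ∨ ¬c ∧ c) ∧ (¬a ∨ a) ∨ e
= ¬¬¬¬¬d ∧ (¬c ∧ ¬c ∨ ¬c ∧ c) ∧ (¬a ∨ a) ∨ e   — absorption
= ¬¬¬¬¬d ∧ ¬c ∧ (¬a ∨ a) ∨ e   — distribution
= ¬¬¬¬¬d ∧ ¬c ∨ e   — complement / identity
= ¬¬¬d ∧ ¬c ∨ e   — double negation
= ¬d ∧ ¬c ∨ e   — double negation

¬d ∧ ¬c ∨ e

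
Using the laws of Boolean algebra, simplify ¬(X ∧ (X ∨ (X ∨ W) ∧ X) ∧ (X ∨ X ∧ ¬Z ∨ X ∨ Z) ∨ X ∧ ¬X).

¬X

¬(X ∧ (X ∨ (X ∨ W) ∧ X) ∧ (X ∨ X ∧ ¬Z ∨ X ∨ Z) ∨ X ∧ ¬X)
= ¬(X ∧ (X ∨ X) ∧ (X ∨ X ∧ ¬Z ∨ X ∨ Z) ∨ X ∧ ¬X)   — absorption
= ¬(X ∧ (X ∨ X) ∧ (X ∨ X ∨ Z) ∨ X ∧ ¬X)   — absorption
= ¬(X ∧ (X ∨ X) ∨ X ∧ ¬X)   — absorption
= ¬(X ∧ X ∨ X ∧ ¬X)   — idempotence
= ¬X   — distribution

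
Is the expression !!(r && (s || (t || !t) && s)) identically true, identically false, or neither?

neither

!!(r && (s || (t || !t) && s))
= !!(r && (s || s))   [complement / identity]
= !!(r && s)   [idempotence]
= r && s   [double negation]
This depends on r, s, so it is not a constant.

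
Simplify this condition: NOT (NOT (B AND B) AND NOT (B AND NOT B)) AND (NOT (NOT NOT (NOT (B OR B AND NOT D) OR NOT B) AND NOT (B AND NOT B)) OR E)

NOT (NOT (B AND B) AND NOT (B AND NOT B)) AND (NOT (NOT NOT (NOT (B OR B AND NOT D) OR NOT B) AND NOT (B AND NOT B)) OR E)
= NOT (NOT (B AND B) AND NOT (B AND NOT B)) AND (NOT (NOT ((B OR B AND NOT D) AND B) AND NOT (B AND NOT B)) OR E)   [De Morgan]
= NOT (NOT (B AND B) AND NOT (B AND NOT B)) AND (NOT (NOT (B AND B) AND NOT (B AND NOT B)) OR E)   [absorption]
= NOT (NOT (B AND B) AND NOT (B AND NOT B))   [absorption]
= B AND B OR B AND NOT B   [De Morgan]
= B   [distribution]

B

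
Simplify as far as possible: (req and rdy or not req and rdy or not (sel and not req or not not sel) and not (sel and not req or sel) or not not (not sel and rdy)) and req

(rdy or not sel) and req

(req and rdy or not req and rdy or not (sel and not req or not not sel) and not (sel and not req or sel) or not not (not sel and rdy)) and req
= (req and rdy or not req and rdy or not (sel and not req or sel) and not (sel and not req or sel) or not not (not sel and rdy)) and req   (double negation)
= (req and rdy or not req and rdy or not (sel and not req or sel) and not (sel and not req or sel) or not sel and rdy) and req   (double negation)
= (req and rdy or not req and rdy or not (sel and not req or sel) or not sel and rdy) and req   (idempotence)
= (rdy or not (sel and not req or sel) or not sel and rdy) and req   (distribution)
= (rdy or not sel or not sel and rdy) and req   (absorption)
= (rdy or not sel) and req   (absorption)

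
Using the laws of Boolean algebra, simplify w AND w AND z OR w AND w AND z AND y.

w AND w AND z OR w AND w AND z AND y
= w AND w AND z
= w AND z

w AND z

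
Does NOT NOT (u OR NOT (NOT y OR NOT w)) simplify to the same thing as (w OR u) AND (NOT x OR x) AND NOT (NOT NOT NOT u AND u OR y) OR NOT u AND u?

No

E1: NOT NOT (u OR NOT (NOT y OR NOT w))
    = u OR NOT (NOT y OR NOT w)
    = u OR y AND w
E2: (w OR u) AND (NOT x OR x) AND NOT (NOT NOT NOT u AND u OR y) OR NOT u AND u
    = (w OR u) AND (NOT x OR x) AND NOT (NOT u AND u OR y) OR NOT u AND u
    = (w OR u) AND (NOT x OR x) AND NOT y OR NOT u AND u
    = (w OR u) AND NOT y OR NOT u AND u
    = (w OR u) AND NOT y
These differ: at u=1, w=0, x=0, y=1, E1 = 1 but E2 = 0.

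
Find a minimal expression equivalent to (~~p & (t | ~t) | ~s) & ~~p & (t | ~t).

(~~p & (t | ~t) | ~s) & ~~p & (t | ~t)
= ~~p & (t | ~t)   — absorption
= p & (t | ~t)   — double negation
= p   — complement / identity

p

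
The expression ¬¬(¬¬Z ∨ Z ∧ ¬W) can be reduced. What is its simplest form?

¬¬(¬¬Z ∨ Z ∧ ¬W)
= ¬¬Z ∨ Z ∧ ¬W
= Z ∨ Z ∧ ¬W
= Z

Z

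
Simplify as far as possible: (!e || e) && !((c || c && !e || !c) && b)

(!e || e) && !((c || c && !e || !c) && b)
= (!e || e) && !((c || !c) && b)   — absorption
= !((c || !c) && b)   — complement / identity
= !b   — complement / identity

!b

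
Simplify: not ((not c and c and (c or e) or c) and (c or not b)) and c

not ((not c and c and (c or e) or c) and (c or not b)) and c
= not ((not c and c or c) and (c or not b)) and c   (absorption)
= not (c and (c or not b)) and c   (complement / identity)
= not c and c   (absorption)
= False   (complement)

False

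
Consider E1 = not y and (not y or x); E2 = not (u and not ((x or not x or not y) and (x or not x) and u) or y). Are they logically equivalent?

E1: not y and (not y or x)
    = not y   [absorption]
E2: not (u and not ((x or not x or not y) and (x or not x) and u) or y)
    = not (u and not ((x or not x) and u) or y)   [absorption]
    = not (u and not u or y)   [complement / identity]
    = not y   [complement / identity]
Both reduce to not y, so they are equivalent.

Yes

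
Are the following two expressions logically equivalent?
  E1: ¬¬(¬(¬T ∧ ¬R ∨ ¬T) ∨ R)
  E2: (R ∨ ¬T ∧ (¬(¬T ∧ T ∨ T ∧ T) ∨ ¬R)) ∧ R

No

E1: ¬¬(¬(¬T ∧ ¬R ∨ ¬T) ∨ R)
    = ¬¬(¬¬T ∨ R)   — absorption
    = ¬¬(T ∨ R)   — double negation
    = T ∨ R   — double negation
E2: (R ∨ ¬T ∧ (¬(¬T ∧ T ∨ T ∧ T) ∨ ¬R)) ∧ R
    = (R ∨ ¬T ∧ (¬T ∨ ¬R)) ∧ R   — distribution
    = (R ∨ ¬T) ∧ R   — absorption
    = R   — absorption
These differ: at R=0, T=1, E1 = 1 but E2 = 0.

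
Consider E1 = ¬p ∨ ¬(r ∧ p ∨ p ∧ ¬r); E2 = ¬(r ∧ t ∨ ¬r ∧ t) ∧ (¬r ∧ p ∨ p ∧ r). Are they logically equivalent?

No

E1: ¬p ∨ ¬(r ∧ p ∨ p ∧ ¬r)
    = ¬p ∨ ¬p
    = ¬p
E2: ¬(r ∧ t ∨ ¬r ∧ t) ∧ (¬r ∧ p ∨ p ∧ r)
    = ¬(r ∧ t ∨ ¬r ∧ t) ∧ p
    = ¬t ∧ p
These differ: at p=0, r=0, t=1, E1 = 1 but E2 = 0.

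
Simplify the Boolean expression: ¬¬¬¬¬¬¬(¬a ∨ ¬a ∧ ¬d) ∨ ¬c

a ∨ ¬c

¬¬¬¬¬¬¬(¬a ∨ ¬a ∧ ¬d) ∨ ¬c
= ¬¬¬¬¬(¬a ∨ ¬a ∧ ¬d) ∨ ¬c   [double negation]
= ¬¬¬(¬a ∨ ¬a ∧ ¬d) ∨ ¬c   [double negation]
= ¬¬¬¬a ∨ ¬c   [absorption]
= ¬¬a ∨ ¬c   [double negation]
= a ∨ ¬c   [double negation]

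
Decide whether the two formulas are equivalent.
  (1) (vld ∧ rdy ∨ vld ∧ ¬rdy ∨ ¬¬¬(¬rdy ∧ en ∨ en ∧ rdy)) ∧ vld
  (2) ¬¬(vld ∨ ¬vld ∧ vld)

E1: (vld ∧ rdy ∨ vld ∧ ¬rdy ∨ ¬¬¬(¬rdy ∧ en ∨ en ∧ rdy)) ∧ vld
    = (vld ∨ ¬¬¬(¬rdy ∧ en ∨ en ∧ rdy)) ∧ vld   [distribution]
    = (vld ∨ ¬(¬rdy ∧ en ∨ en ∧ rdy)) ∧ vld   [double negation]
    = (vld ∨ ¬en) ∧ vld   [distribution]
    = vld   [absorption]
E2: ¬¬(vld ∨ ¬vld ∧ vld)
    = ¬¬vld   [complement / identity]
    = vld   [double negation]
Both reduce to vld, so they are equivalent.

Yes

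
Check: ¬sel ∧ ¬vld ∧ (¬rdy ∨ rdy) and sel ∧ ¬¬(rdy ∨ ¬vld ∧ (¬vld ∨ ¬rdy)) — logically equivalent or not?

E1: ¬sel ∧ ¬vld ∧ (¬rdy ∨ rdy)
    = ¬sel ∧ ¬vld   (complement / identity)
E2: sel ∧ ¬¬(rdy ∨ ¬vld ∧ (¬vld ∨ ¬rdy))
    = sel ∧ ¬¬(rdy ∨ ¬vld)   (absorption)
    = sel ∧ (rdy ∨ ¬vld)   (double negation)
These differ: at rdy=1, sel=0, vld=0, E1 = 1 but E2 = 0.

No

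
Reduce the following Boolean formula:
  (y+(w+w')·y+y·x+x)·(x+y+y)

(y+(w+w')·y+y·x+x)·(x+y+y)
= (y+y+y·x+x)·(x+y+y)
= (y+y+x)·(x+y+y)
= (y+y)·(y+y)+x
= y+y+x
= y+x

y+x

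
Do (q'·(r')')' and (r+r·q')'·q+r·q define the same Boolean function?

E1: (q'·(r')')'
    = q+r'   — De Morgan
E2: (r+r·q')'·q+r·q
    = r'·q+r·q   — absorption
    = q   — distribution
These differ: at q=0, r=0, E1 = 1 but E2 = 0.

No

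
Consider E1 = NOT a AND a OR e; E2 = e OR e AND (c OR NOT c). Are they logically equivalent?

Yes

E1: NOT a AND a OR e
    = e
E2: e OR e AND (c OR NOT c)
    = e OR e
    = e
Both reduce to e, so they are equivalent.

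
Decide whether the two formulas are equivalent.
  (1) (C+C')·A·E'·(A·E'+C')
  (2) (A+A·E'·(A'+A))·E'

E1: (C+C')·A·E'·(A·E'+C')
    = (C+C')·A·E'   — absorption
    = A·E'   — complement / identity
E2: (A+A·E'·(A'+A))·E'
    = (A+A·E')·E'   — complement / identity
    = A·E'   — absorption
Both reduce to A·E', so they are equivalent.

Yes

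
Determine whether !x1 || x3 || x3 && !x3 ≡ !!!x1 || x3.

E1: !x1 || x3 || x3 && !x3
    = !x1 || x3   (complement / identity)
E2: !!!x1 || x3
    = !x1 || x3   (double negation)
Both reduce to !x1 || x3, so they are equivalent.

Yes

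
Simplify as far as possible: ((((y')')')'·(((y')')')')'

((((y')')')'·(((y')')')')'
= ((((y')')')')'   [idempotence]
= ((y')')'   [double negation]
= y'   [double negation]

y'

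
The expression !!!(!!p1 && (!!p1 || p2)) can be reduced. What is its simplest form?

!!!(!!p1 && (!!p1 || p2))
= !!!!!p1   [absorption]
= !!!p1   [double negation]
= !p1   [double negation]

!p1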